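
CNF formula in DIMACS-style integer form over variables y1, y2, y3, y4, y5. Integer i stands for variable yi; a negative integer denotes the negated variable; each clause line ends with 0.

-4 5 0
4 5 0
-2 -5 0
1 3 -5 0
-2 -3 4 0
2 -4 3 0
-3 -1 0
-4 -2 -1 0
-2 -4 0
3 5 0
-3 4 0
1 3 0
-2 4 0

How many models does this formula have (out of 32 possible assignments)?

The models are:
  y1=0 y2=0 y3=1 y4=1 y5=1
  y1=1 y2=0 y3=0 y4=0 y5=1
That's 2 in total.

2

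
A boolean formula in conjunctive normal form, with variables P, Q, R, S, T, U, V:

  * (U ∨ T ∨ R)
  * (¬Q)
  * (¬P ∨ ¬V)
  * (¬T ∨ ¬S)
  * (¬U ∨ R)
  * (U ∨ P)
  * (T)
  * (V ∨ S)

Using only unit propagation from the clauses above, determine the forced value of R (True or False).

(¬Q) stands alone — Q = False.
(T) stands alone — T = True.
(¬T ∨ ¬S) with T = True leaves only ¬S, so S = False.
From (S ∨ V) and S = False: V = True.
(¬V ∨ ¬P) with V = True leaves only ¬P, so P = False.
In (U ∨ P), P is now false; U must hold, so U = True.
From (R ∨ ¬U) and U = True: R = True.

True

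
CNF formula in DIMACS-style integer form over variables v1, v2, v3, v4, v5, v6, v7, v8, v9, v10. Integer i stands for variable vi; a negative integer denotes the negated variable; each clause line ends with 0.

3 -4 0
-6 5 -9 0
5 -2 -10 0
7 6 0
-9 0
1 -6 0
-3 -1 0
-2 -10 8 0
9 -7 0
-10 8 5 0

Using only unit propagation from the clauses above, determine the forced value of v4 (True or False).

False

(!v9) stands alone — v9 = False.
(!v7 || v9): since v9 = False, the clause reduces to (!v7). v7 = False.
In (v7 || v6), v7 is now false; v6 must hold, so v6 = True.
From (v1 || !v6) and v6 = True: v1 = True.
(!v3 || !v1) with v1 = True leaves only !v3, so v3 = False.
From (v3 || !v4) and v3 = False: v4 = False.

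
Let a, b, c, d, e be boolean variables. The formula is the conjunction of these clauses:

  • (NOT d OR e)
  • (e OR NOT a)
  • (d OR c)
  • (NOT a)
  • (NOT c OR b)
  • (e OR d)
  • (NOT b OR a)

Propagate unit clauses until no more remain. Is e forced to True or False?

True

(NOT a) is a unit clause: a = False.
From (a OR NOT b) and a = False: b = False.
(b OR NOT c) with b = False leaves only NOT c, so c = False.
(d OR c): since c = False, the clause reduces to (d). d = True.
In (NOT d OR e), NOT d is now false; e must hold, so e = True.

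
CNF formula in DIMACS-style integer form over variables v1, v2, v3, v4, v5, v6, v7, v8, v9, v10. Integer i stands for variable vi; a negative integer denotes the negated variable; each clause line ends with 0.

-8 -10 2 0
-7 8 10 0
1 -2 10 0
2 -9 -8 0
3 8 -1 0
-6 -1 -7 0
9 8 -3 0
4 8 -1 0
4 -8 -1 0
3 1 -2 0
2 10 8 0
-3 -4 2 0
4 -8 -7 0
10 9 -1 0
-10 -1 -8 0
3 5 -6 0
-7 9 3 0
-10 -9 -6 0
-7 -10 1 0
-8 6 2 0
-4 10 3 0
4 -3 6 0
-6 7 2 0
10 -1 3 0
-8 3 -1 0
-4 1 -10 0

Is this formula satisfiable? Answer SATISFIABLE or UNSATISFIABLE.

SATISFIABLE

Try v1 = True.
The remaining clauses are satisfied by v2 = True, v3 = True, v4 = True, v5 = False, v6 = True, v7 = False, v8 = False, v9 = True, v10 = False.
So v1=T, v2=T, v3=T, v4=T, v5=F, v6=T, v7=F, v8=F, v9=T, v10=F is a satisfying assignment.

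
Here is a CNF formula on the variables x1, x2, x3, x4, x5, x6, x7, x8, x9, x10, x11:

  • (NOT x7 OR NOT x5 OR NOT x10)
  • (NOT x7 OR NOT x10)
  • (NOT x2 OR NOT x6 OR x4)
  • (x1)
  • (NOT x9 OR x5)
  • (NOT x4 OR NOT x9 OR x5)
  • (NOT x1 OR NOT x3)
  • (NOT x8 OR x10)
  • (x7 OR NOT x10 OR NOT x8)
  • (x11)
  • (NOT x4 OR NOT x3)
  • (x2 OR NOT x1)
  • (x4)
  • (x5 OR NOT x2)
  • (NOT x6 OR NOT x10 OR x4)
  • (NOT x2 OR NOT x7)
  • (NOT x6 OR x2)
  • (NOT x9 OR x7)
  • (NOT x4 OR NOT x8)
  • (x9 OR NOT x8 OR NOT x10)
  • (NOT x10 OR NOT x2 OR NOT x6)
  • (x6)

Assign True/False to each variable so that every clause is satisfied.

(x1) is a unit clause, so x1 = True.
The clause (NOT x3) is unit: x3 must be False.
(x11) is a unit clause, so x11 = True.
Unit propagation: (x2) forces x2 = True.
Unit propagation: (x4) forces x4 = True.
The clause (x5) is unit: x5 must be True.
(NOT x7) is a unit clause, so x7 = False.
Unit propagation: (NOT x9) forces x9 = False.
The clause (NOT x8) is unit: x8 must be False.
Unit propagation: (x6) forces x6 = True.
The clause (NOT x10) is unit: x10 must be False.
Every clause has at least one true literal under this assignment.

x1 = True, x2 = True, x3 = False, x4 = True, x5 = True, x6 = True, x7 = False, x8 = False, x9 = False, x10 = False, x11 = True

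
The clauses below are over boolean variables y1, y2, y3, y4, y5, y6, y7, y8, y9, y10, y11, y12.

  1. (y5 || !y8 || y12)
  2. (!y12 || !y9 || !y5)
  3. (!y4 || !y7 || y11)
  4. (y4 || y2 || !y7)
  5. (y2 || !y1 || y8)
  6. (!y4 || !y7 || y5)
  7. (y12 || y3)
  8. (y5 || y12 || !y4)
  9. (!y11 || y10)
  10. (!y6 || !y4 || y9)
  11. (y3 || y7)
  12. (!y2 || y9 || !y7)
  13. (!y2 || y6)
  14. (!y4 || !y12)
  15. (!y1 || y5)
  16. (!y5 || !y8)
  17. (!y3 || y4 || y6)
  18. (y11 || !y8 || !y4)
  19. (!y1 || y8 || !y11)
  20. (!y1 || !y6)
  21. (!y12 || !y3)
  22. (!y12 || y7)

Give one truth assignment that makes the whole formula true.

y1 occurs only negated in the remaining clauses — set y1 = False.
Pure literal: y10 appears only positively; assign y10 = True.
Branch on y2: take y2 = True.
  then y6 is forced to True.
The remaining clauses are satisfied by y3 = False, y4 = False, y5 = False, y7 = True, y8 = False, y9 = True, y11 = False, y12 = True.

y1 = False, y2 = True, y3 = False, y4 = False, y5 = False, y6 = True, y7 = True, y8 = False, y9 = True, y10 = True, y11 = False, y12 = True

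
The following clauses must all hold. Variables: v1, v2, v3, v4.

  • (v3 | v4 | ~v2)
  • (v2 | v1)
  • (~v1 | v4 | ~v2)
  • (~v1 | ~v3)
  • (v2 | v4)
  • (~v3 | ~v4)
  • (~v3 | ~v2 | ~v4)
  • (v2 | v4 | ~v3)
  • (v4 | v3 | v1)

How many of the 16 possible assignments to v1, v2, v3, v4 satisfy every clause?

The models are:
  v1=0 v2=1 v3=0 v4=1
  v1=0 v2=1 v3=1 v4=0
  v1=1 v2=0 v3=0 v4=1
  v1=1 v2=1 v3=0 v4=1
That's 4 in total.

4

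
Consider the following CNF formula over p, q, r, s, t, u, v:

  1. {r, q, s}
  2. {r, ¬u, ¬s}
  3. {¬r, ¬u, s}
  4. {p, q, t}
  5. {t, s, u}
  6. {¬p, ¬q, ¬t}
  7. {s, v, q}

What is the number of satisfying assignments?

Split on s, then q.
  s=T, q=T: v free; 9 ways for (p,r,t,u) × 2^1 = 18.
  s=T, q=F: v free; 9 ways for (p,r,t,u) × 2^1 = 18.
  s=F, q=T: v free; 5 ways for (p,r,t,u) × 2^1 = 10.
  s=F, q=F: remaining (p,r,t,u,v) ∈ {(F,T,T,F,T); (T,T,T,F,T)} — 2.
Total: 18 + 18 + 10 + 2 = 48.

48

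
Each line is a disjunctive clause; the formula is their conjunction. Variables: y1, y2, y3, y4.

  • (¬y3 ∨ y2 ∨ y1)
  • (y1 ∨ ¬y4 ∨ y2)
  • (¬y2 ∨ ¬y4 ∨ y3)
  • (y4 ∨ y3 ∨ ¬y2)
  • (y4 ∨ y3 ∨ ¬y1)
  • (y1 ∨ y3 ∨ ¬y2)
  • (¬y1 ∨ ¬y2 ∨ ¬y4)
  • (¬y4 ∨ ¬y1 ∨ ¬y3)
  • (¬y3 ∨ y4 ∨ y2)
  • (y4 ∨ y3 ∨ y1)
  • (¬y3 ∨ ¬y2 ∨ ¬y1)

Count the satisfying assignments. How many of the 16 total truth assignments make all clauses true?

3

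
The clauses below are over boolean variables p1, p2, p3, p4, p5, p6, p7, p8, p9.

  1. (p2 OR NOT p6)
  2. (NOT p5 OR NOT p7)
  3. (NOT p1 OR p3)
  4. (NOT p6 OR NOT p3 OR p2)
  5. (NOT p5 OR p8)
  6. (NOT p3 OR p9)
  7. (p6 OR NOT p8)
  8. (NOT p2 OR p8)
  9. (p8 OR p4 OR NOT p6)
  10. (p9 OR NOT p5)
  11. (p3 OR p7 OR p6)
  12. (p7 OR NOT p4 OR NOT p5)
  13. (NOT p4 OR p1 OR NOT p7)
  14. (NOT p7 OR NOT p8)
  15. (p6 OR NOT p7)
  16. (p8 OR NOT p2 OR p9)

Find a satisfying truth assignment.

Pure literal: p9 appears only positively; assign p9 = True.
Set p1 = True and propagate.
  then p3 is forced to True.
For the remaining variables, p2 = True, p4 = False, p5 = True, p6 = True, p7 = False, p8 = True works.

p1=True  p2=True  p3=True  p4=False  p5=True  p6=True  p7=False  p8=True  p9=True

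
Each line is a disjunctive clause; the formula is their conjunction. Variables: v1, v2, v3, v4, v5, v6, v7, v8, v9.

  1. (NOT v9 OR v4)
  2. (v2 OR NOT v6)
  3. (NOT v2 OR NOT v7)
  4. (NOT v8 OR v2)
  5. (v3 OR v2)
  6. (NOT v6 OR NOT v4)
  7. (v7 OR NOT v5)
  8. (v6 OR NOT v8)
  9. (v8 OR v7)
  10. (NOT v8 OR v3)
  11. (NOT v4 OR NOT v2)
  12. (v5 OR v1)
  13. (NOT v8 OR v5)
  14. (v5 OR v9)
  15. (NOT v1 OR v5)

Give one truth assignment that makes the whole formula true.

v1=0, v2=0, v3=1, v4=0, v5=1, v6=0, v7=1, v8=0, v9=0

Check each clause:
  1. (NOT v9 OR v4) — NOT v9 is true.
  2. (NOT v6 OR v2) — NOT v6 is true.
  3. (NOT v7 OR NOT v2) — NOT v2 is true.
  4. (NOT v8 OR v2) — NOT v8 is true.
  5. (v2 OR v3) — v3 is true.
  6. (NOT v6 OR NOT v4) — NOT v6 is true.
  7. (NOT v5 OR v7) — v7 is true.
  8. (v6 OR NOT v8) — NOT v8 is true.
  9. (v7 OR v8) — v7 is true.
  10. (v3 OR NOT v8) — NOT v8 is true.
  11. (NOT v2 OR NOT v4) — NOT v4 is true.
  12. (v5 OR v1) — v5 is true.
  13. (NOT v8 OR v5) — NOT v8 is true.
  14. (v9 OR v5) — v5 is true.
  15. (v5 OR NOT v1) — v5 is true.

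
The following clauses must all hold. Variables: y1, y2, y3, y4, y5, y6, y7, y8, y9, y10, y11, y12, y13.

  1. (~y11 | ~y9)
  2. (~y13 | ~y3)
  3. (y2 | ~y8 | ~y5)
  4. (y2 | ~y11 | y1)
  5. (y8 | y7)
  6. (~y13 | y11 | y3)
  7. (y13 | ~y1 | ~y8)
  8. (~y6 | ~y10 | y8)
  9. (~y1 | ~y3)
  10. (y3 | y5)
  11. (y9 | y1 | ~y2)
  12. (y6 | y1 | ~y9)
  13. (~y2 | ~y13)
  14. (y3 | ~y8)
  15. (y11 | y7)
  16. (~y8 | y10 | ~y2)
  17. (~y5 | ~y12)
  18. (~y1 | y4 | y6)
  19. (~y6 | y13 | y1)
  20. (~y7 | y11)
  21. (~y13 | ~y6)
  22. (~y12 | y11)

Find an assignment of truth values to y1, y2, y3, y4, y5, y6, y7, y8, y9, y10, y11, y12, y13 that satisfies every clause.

y1 = True  y2 = True  y3 = False  y4 = True  y5 = True  y6 = False  y7 = True  y8 = False  y9 = False  y10 = False  y11 = True  y12 = False  y13 = False

y4 occurs only positively in the remaining clauses — set y4 = True.
Pure literal: y12 appears only negated; assign y12 = False.
Branch on y1: take y1 = True.
  then y3 is forced to False.
  then y5 is forced to True.
  then y8 is forced to False.
  then y7 is forced to True.
  then y11 is forced to True.
  then y9 is forced to False.
Try y2 = True.
  then y13 is forced to False.
Try y6 = False.
y10 is now unconstrained; take y10 = False.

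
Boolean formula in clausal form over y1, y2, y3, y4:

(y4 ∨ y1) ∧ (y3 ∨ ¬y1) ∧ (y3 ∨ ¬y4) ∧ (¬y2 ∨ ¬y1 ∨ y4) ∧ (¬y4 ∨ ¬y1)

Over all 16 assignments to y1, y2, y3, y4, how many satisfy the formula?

3

Satisfying assignments:
  y1=F y2=F y3=T y4=T
  y1=F y2=T y3=T y4=T
  y1=T y2=F y3=T y4=F
That's 3 in total.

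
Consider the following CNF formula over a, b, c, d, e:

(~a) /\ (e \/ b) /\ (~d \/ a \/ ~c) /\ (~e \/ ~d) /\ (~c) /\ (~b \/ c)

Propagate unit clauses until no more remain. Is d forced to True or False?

False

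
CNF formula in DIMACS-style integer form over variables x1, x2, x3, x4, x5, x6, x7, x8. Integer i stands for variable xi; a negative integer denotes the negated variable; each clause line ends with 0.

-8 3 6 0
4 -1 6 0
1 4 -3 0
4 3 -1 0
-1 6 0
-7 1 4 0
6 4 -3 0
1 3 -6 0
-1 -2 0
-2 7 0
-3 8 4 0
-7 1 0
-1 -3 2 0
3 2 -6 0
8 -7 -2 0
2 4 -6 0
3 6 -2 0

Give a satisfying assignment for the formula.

x4 occurs only positively in the remaining clauses — set x4 = True.
Branch on x1: take x1 = False.
  then x7 is forced to False.
  then x2 is forced to False.
The remaining clauses are satisfied by x3 = True, x5 = True, x6 = False, x8 = True.

x1 = F, x2 = F, x3 = T, x4 = T, x5 = T, x6 = F, x7 = F, x8 = T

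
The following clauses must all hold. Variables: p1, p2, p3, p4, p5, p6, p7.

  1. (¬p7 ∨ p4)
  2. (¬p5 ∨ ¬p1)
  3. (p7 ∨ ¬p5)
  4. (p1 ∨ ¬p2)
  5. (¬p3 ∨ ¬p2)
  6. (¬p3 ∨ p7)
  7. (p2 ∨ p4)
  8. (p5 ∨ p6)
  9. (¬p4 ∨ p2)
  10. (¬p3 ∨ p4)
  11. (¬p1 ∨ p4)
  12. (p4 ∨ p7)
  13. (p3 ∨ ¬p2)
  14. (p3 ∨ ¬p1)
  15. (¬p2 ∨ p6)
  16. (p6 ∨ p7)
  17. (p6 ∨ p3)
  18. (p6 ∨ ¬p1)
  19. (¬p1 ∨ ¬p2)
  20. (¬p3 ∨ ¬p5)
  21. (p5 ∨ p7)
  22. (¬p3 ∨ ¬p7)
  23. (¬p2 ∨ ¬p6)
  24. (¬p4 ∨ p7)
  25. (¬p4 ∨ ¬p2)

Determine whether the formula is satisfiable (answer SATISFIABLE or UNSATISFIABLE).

UNSATISFIABLE

p2 = True:
  propagation gives p1=True; an empty clause results — contradiction.
p2 = False:
  propagation gives p4=True; an empty clause results — contradiction.
Every branch closes, so no satisfying assignment exists.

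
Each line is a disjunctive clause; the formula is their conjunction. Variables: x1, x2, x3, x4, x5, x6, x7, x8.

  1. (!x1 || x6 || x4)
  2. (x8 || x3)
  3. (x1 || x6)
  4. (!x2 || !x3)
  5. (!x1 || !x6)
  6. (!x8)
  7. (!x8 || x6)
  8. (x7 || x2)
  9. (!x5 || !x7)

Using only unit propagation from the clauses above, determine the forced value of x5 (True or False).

False

(!x8) stands alone — x8 = False.
(x8 || x3) with x8 = False leaves only x3, so x3 = True.
From (!x2 || !x3) and x3 = True: x2 = False.
(x7 || x2) with x2 = False leaves only x7, so x7 = True.
In (!x7 || !x5), !x7 is now false; !x5 must hold, so x5 = False.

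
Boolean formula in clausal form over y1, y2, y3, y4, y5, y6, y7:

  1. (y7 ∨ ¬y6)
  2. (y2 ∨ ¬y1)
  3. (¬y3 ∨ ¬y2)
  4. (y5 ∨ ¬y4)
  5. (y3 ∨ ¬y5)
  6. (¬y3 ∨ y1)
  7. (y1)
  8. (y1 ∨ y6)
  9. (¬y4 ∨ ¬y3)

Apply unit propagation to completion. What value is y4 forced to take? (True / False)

False

(y1) stands alone — y1 = True.
In (¬y1 ∨ y2), ¬y1 is now false; y2 must hold, so y2 = True.
From (¬y2 ∨ ¬y3) and y2 = True: y3 = False.
In (¬y5 ∨ y3), y3 is now false; ¬y5 must hold, so y5 = False.
In (y5 ∨ ¬y4), y5 is now false; ¬y4 must hold, so y4 = False.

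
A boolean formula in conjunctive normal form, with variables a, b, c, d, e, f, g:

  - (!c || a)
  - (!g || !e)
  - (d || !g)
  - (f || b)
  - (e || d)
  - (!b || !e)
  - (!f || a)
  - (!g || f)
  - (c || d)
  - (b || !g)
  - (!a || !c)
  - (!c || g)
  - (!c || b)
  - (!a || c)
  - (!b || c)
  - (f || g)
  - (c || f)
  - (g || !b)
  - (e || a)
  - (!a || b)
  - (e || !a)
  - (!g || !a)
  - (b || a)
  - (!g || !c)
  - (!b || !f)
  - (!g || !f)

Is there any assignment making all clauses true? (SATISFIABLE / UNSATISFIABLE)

UNSATISFIABLE

g = True:
  propagation gives e=False, d=True, f=True; an empty clause results — contradiction.
g = False:
  propagation gives c=False, d=True, a=False, f=False; an empty clause results — contradiction.
Every branch closes, so no satisfying assignment exists.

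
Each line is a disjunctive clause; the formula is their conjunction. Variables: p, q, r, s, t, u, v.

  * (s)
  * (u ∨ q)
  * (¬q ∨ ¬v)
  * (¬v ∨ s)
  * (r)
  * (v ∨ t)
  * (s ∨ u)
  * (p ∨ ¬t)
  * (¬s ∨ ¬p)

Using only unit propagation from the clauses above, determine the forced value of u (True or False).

(s) stands alone — s = True.
(r) is a unit clause: r = True.
(¬s ∨ ¬p): since s = True, the clause reduces to (¬p). p = False.
From (p ∨ ¬t) and p = False: t = False.
In (v ∨ t), t is now false; v must hold, so v = True.
In (¬v ∨ ¬q), ¬v is now false; ¬q must hold, so q = False.
From (u ∨ q) and q = False: u = True.

True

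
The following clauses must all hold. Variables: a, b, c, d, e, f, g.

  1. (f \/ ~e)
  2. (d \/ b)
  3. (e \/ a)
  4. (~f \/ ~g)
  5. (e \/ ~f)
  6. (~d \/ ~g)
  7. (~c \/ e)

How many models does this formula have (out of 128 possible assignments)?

16

Split on e, then f.
  e=T, f=T: a, c free; 3 ways for (b,d,g) × 2^2 = 12.
  e=T, f=F: a clause becomes empty — 0.
  e=F, f=T: a clause becomes empty — 0.
  e=F, f=F: remaining (a,b,c,d,g) ∈ {(T,F,F,T,F); (T,T,F,F,F); (T,T,F,F,T); (T,T,F,T,F)} — 4.
Total: 12 + 0 + 0 + 4 = 16.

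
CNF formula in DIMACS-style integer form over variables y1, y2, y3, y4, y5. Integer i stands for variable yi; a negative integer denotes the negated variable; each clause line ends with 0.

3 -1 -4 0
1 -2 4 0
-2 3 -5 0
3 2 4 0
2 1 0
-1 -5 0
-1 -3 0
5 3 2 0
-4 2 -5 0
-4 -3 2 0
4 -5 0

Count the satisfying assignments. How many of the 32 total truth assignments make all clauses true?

4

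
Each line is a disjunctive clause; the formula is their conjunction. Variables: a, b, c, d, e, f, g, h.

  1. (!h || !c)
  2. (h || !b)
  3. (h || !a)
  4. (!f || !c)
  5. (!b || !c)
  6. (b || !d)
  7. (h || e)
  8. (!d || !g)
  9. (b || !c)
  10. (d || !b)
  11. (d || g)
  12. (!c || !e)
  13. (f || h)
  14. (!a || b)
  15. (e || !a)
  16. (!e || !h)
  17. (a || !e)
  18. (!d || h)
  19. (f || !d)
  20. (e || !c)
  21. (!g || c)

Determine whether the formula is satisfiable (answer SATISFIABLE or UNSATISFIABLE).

SATISFIABLE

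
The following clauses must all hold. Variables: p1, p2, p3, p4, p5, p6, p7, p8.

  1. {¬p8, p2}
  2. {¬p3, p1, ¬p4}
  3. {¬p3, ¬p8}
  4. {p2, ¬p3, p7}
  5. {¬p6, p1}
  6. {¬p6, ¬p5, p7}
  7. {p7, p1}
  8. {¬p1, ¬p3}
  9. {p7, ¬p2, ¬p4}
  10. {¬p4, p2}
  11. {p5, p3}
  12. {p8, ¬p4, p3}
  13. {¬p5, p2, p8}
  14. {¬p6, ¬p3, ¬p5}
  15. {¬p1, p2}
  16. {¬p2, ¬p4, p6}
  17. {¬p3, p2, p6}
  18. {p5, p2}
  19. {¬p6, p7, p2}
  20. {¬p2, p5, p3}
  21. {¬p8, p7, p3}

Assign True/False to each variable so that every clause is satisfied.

p1=True, p2=True, p3=False, p4=False, p5=True, p6=True, p7=True, p8=False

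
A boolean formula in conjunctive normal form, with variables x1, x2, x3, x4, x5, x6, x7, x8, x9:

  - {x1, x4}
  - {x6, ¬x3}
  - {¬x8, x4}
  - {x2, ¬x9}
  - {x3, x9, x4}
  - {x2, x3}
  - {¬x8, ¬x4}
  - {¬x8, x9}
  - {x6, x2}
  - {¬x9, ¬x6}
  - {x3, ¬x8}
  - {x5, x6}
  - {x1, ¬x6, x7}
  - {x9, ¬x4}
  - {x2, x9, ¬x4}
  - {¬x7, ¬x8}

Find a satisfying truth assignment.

x1=True, x2=True, x3=False, x4=False, x5=True, x6=False, x7=True, x8=False, x9=True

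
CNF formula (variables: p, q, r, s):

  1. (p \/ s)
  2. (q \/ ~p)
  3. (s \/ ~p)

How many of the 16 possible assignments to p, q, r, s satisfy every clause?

6

Satisfying assignments:
  p=F q=F r=F s=T
  p=F q=F r=T s=T
  p=F q=T r=F s=T
  p=F q=T r=T s=T
  p=T q=T r=F s=T
  p=T q=T r=T s=T
That's 6 in total.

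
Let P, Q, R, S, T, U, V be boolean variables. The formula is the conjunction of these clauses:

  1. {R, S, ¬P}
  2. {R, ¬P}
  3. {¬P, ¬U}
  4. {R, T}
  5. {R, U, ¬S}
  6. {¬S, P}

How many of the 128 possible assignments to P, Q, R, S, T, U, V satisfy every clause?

40

Case analysis on P and R:
  P=T, R=T: forces U=F; Q, S, T, V free → 2^4 = 16.
  P=T, R=F: a clause becomes empty — 0.
  P=F, R=T: forces S=F; Q, T, U, V free → 2^4 = 16.
  P=F, R=F: forces S=F; T=T; Q, U, V free → 2^3 = 8.
Total: 16 + 0 + 16 + 8 = 40.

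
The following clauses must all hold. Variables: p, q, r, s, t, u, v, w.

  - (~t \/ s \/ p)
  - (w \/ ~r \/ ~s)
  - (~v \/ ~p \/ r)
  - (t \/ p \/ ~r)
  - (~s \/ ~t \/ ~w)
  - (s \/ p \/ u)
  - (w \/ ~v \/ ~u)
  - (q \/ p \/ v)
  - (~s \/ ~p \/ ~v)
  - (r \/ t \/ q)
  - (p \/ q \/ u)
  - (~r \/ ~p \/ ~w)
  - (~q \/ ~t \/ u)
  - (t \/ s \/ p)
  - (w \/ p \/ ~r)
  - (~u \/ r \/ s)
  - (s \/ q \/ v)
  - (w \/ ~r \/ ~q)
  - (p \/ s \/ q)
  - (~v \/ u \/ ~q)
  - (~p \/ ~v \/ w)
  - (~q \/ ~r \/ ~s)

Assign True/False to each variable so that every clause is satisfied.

p=False  q=True  r=False  s=True  t=False  u=True  v=True  w=True

Check each clause:
  1. (s \/ p \/ ~t) — ~t is true.
  2. (~r \/ w \/ ~s) — w is true.
  3. (r \/ ~p \/ ~v) — ~p is true.
  4. (p \/ t \/ ~r) — ~r is true.
  5. (~t \/ ~s \/ ~w) — ~t is true.
  6. (s \/ p \/ u) — s is true.
  7. (~u \/ w \/ ~v) — w is true.
  8. (v \/ q \/ p) — q is true.
  9. (~s \/ ~p \/ ~v) — ~p is true.
  10. (q \/ r \/ t) — q is true.
  11. (u \/ p \/ q) — q is true.
  12. (~r \/ ~p \/ ~w) — ~r is true.
  13. (~q \/ ~t \/ u) — ~t is true.
  14. (p \/ s \/ t) — s is true.
  15. (w \/ ~r \/ p) — w is true.
  16. (r \/ s \/ ~u) — s is true.
  17. (s \/ q \/ v) — q is true.
  18. (~q \/ w \/ ~r) — w is true.
  19. (p \/ s \/ q) — q is true.
  20. (~v \/ ~q \/ u) — u is true.
  21. (~p \/ w \/ ~v) — w is true.
  22. (~q \/ ~s \/ ~r) — ~r is true.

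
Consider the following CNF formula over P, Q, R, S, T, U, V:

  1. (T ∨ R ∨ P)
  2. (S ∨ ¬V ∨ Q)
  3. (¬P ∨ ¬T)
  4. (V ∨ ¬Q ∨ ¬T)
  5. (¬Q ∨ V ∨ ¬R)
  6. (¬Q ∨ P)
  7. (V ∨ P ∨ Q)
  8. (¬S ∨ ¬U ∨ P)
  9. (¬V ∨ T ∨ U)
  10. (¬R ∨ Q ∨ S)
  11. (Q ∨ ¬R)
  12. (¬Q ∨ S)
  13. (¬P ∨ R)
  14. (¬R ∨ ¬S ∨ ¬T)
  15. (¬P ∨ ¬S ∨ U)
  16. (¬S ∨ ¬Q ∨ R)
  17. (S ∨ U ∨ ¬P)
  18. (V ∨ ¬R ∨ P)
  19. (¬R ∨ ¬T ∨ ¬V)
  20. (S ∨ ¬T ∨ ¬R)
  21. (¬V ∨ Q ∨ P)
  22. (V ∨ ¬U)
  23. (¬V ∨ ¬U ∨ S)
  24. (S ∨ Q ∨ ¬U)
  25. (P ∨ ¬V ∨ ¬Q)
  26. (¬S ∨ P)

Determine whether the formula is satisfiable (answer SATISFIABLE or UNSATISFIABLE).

Set P = True and propagate.
  then T is forced to False.
  then R is forced to True.
  then Q is forced to True.
  then V is forced to True.
  then U is forced to True.
  then S is forced to True.
Every clause has at least one true literal under this assignment.
So P=True, Q=True, R=True, S=True, T=False, U=True, V=True is a satisfying assignment.

SATISFIABLE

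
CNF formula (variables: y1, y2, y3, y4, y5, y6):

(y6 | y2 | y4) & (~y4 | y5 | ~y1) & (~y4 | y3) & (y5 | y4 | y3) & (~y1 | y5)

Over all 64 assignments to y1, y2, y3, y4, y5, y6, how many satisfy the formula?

Split on y4, then y5.
  y4=T, y5=T: forces y3=T; y1, y2, y6 free → 2^3 = 8.
  y4=T, y5=F: remaining (y1,y2,y3,y6) ∈ {(F,F,T,F); (F,F,T,T); (F,T,T,F); (F,T,T,T)} — 4.
  y4=F, y5=T: y1, y3 free; 3 ways for (y2,y6) × 2^2 = 12.
  y4=F, y5=F: remaining (y1,y2,y3,y6) ∈ {(F,F,T,T); (F,T,T,F); (F,T,T,T)} — 3.
Total: 8 + 4 + 12 + 3 = 27.

27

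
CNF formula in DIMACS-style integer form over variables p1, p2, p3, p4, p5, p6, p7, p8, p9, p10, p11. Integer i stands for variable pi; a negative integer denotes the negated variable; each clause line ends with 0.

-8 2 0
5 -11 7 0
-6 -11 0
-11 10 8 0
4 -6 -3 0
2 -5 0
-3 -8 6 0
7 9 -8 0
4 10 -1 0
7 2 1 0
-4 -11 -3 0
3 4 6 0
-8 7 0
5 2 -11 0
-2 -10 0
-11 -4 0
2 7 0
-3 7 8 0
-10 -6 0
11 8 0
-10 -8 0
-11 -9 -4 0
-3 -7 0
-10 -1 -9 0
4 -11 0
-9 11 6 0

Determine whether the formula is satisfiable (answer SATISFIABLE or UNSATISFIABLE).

SATISFIABLE

Set p1 = True and propagate.
Try p2 = True.
  then p10 is forced to False.
  then p4 is forced to True.
  then p11 is forced to False.
  then p8 is forced to True.
  then p7 is forced to True.
  then p3 is forced to False.
Set p6 = True and propagate.
p5, p9 are now unconstrained; take p5 = True, p9 = True.
Every clause has at least one true literal under this assignment.
So p1 = True  p2 = True  p3 = False  p4 = True  p5 = True  p6 = True  p7 = True  p8 = True  p9 = True  p10 = False  p11 = False is a satisfying assignment.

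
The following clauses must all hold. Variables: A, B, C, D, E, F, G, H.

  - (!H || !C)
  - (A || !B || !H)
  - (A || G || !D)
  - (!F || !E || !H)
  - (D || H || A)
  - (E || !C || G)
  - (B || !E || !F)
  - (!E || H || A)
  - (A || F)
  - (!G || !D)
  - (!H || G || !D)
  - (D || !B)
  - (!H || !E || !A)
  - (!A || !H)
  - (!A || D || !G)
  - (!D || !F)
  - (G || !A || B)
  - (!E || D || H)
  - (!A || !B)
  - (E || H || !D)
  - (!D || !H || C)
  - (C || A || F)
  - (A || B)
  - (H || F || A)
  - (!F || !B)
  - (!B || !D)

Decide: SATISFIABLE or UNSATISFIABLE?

UNSATISFIABLE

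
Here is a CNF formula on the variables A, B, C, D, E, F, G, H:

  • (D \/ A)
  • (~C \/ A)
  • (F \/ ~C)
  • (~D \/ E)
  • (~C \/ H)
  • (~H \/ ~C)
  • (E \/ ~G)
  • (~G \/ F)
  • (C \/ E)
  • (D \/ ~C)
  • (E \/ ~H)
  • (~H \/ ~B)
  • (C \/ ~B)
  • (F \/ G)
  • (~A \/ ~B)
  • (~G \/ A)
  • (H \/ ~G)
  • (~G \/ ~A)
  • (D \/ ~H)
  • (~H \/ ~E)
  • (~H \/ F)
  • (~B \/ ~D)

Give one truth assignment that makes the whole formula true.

A = False, B = False, C = False, D = True, E = True, F = True, G = False, H = False

B occurs only negated in the remaining clauses — set B = False.
Pure literal: F appears only positively; assign F = True.
Set A = False and propagate.
  then D is forced to True.
  then C is forced to False.
  then E is forced to True.
  then G is forced to False.
  then H is forced to False.
Every clause has at least one true literal under this assignment.
Check each clause:
  1. (D \/ A) — D is true.
  2. (~C \/ A) — ~C is true.
  3. (~C \/ F) — ~C is true.
  4. (~D \/ E) — E is true.
  5. (H \/ ~C) — ~C is true.
  6. (~H \/ ~C) — ~H is true.
  7. (~G \/ E) — ~G is true.
  8. (F \/ ~G) — ~G is true.
  9. (E \/ C) — E is true.
  10. (~C \/ D) — D is true.
  11. (~H \/ E) — ~H is true.
  12. (~B \/ ~H) — ~H is true.
  13. (~B \/ C) — ~B is true.
  14. (G \/ F) — F is true.
  15. (~B \/ ~A) — ~A is true.
  16. (A \/ ~G) — ~G is true.
  17. (~G \/ H) — ~G is true.
  18. (~A \/ ~G) — ~G is true.
  19. (~H \/ D) — ~H is true.
  20. (~H \/ ~E) — ~H is true.
  21. (~H \/ F) — ~H is true.
  22. (~B \/ ~D) — ~B is true.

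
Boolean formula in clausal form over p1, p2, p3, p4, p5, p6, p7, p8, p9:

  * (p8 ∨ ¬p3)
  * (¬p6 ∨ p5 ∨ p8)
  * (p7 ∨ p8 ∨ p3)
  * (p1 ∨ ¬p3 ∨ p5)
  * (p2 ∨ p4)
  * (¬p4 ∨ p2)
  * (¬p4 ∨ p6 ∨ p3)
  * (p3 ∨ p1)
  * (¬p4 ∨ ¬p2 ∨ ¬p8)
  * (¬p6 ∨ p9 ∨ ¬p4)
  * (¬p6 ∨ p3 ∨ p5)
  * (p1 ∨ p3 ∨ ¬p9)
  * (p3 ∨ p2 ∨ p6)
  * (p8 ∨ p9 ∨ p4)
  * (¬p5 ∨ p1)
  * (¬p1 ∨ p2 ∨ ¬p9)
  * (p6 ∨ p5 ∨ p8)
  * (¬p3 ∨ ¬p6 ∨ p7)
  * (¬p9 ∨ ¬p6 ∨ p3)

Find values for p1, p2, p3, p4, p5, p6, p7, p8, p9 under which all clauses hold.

p1 = True, p2 = True, p3 = False, p4 = False, p5 = True, p6 = True, p7 = True, p8 = True, p9 = False

Check each clause:
  1. (p8 ∨ ¬p3) — p8 is true.
  2. (¬p6 ∨ p5 ∨ p8) — p8 is true.
  3. (p8 ∨ p7 ∨ p3) — p8 is true.
  4. (¬p3 ∨ p1 ∨ p5) — p1 is true.
  5. (p4 ∨ p2) — p2 is true.
  6. (¬p4 ∨ p2) — p2 is true.
  7. (p3 ∨ p6 ∨ ¬p4) — ¬p4 is true.
  8. (p1 ∨ p3) — p1 is true.
  9. (¬p2 ∨ ¬p4 ∨ ¬p8) — ¬p4 is true.
  10. (¬p4 ∨ ¬p6 ∨ p9) — ¬p4 is true.
  11. (p5 ∨ p3 ∨ ¬p6) — p5 is true.
  12. (¬p9 ∨ p3 ∨ p1) — p1 is true.
  13. (p6 ∨ p3 ∨ p2) — p2 is true.
  14. (p9 ∨ p4 ∨ p8) — p8 is true.
  15. (¬p5 ∨ p1) — p1 is true.
  16. (¬p9 ∨ p2 ∨ ¬p1) — p2 is true.
  17. (p5 ∨ p6 ∨ p8) — p8 is true.
  18. (¬p6 ∨ ¬p3 ∨ p7) — ¬p3 is true.
  19. (¬p9 ∨ ¬p6 ∨ p3) — ¬p9 is true.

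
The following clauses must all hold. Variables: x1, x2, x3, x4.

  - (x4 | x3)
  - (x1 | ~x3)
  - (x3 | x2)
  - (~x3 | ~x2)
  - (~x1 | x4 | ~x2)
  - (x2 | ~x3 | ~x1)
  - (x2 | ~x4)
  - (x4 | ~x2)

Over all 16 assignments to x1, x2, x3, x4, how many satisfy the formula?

2

The models are:
  x1=0 x2=1 x3=0 x4=1
  x1=1 x2=1 x3=0 x4=1
Count: 2.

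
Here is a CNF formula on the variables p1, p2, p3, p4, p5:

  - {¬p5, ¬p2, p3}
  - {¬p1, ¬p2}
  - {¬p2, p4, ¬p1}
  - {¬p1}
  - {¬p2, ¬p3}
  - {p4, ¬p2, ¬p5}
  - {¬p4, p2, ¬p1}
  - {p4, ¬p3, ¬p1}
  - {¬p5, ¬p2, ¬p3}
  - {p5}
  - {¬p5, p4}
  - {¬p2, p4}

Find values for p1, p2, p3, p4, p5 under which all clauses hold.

The clause (¬p1) is unit: p1 must be False.
The clause (p5) is unit: p5 must be True.
Unit propagation: (p4) forces p4 = True.
p2 occurs only negated in the remaining clauses — set p2 = False.
p3 is now unconstrained; take p3 = False.
Check each clause:
  1. {¬p2, p3, ¬p5} — ¬p2 is true.
  2. {¬p1, ¬p2} — ¬p1 is true.
  3. {p4, ¬p1, ¬p2} — p4 is true.
  4. {¬p1} — ¬p1 is true.
  5. {¬p3, ¬p2} — ¬p3 is true.
  6. {¬p5, ¬p2, p4} — p4 is true.
  7. {¬p4, p2, ¬p1} — ¬p1 is true.
  8. {p4, ¬p3, ¬p1} — p4 is true.
  9. {¬p3, ¬p2, ¬p5} — ¬p3 is true.
  10. {p5} — p5 is true.
  11. {¬p5, p4} — p4 is true.
  12. {¬p2, p4} — p4 is true.

p1=False, p2=False, p3=False, p4=True, p5=True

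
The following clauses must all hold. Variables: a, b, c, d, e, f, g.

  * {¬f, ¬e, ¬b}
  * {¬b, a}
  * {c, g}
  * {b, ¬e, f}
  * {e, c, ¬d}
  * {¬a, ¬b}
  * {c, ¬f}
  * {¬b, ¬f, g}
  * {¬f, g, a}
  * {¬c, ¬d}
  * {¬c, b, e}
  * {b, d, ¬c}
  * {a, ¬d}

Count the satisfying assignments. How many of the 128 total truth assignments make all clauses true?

Satisfying assignments:
  a=0 b=0 c=0 d=0 e=0 f=0 g=1
  a=1 b=0 c=0 d=0 e=0 f=0 g=1
Count: 2.

2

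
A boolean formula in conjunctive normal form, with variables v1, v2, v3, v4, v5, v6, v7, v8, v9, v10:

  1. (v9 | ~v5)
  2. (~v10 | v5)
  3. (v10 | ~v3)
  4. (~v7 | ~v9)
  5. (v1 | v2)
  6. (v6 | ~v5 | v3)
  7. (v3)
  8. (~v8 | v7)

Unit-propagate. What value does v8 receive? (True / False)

False

Unit clause (v3) sets v3 = True.
(~v3 | v10) with v3 = True leaves only v10, so v10 = True.
From (v5 | ~v10) and v10 = True: v5 = True.
(v9 | ~v5) with v5 = True leaves only v9, so v9 = True.
(~v7 | ~v9): since v9 = True, the clause reduces to (~v7). v7 = False.
(v7 | ~v8): since v7 = False, the clause reduces to (~v8). v8 = False.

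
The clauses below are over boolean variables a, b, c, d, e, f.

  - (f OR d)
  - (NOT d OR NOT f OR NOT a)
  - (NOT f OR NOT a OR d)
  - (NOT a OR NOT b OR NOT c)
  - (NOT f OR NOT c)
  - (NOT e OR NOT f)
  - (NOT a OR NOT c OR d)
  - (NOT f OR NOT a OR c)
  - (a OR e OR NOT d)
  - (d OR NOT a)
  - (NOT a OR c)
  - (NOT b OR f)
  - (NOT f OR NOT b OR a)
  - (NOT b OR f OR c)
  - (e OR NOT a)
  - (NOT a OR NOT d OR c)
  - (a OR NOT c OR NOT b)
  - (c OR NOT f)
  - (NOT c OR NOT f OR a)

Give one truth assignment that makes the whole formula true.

b occurs only negated in the remaining clauses — set b = False.
Branch on a: take a = True.
  then d is forced to True.
  then f is forced to False.
  then c is forced to True.
  then e is forced to True.
Every clause has at least one true literal under this assignment.

a = T  b = F  c = T  d = T  e = T  f = F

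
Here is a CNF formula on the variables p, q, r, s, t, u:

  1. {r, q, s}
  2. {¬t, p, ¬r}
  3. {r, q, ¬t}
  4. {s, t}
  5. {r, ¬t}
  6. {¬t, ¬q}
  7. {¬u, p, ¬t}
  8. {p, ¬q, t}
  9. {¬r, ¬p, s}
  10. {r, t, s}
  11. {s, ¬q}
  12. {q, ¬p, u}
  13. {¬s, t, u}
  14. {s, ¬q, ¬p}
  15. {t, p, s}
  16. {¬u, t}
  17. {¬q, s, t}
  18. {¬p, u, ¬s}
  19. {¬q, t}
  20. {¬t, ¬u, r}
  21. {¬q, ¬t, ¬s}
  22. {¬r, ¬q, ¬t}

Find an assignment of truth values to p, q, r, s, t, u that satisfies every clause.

p=1, q=0, r=1, s=1, t=1, u=1

Try p = True.
For the remaining variables, q = False, r = True, s = True, t = True, u = True works.
Check each clause:
  1. {q, r, s} — r is true.
  2. {¬r, ¬t, p} — p is true.
  3. {¬t, r, q} — r is true.
  4. {s, t} — s is true.
  5. {¬t, r} — r is true.
  6. {¬q, ¬t} — ¬q is true.
  7. {¬u, ¬t, p} — p is true.
  8. {t, ¬q, p} — p is true.
  9. {¬r, ¬p, s} — s is true.
  10. {t, r, s} — r is true.
  11. {s, ¬q} — s is true.
  12. {u, ¬p, q} — u is true.
  13. {u, t, ¬s} — t is true.
  14. {¬q, ¬p, s} — s is true.
  15. {s, p, t} — p is true.
  16. {t, ¬u} — t is true.
  17. {¬q, s, t} — s is true.
  18. {u, ¬s, ¬p} — u is true.
  19. {¬q, t} — t is true.
  20. {¬u, ¬t, r} — r is true.
  21. {¬t, ¬s, ¬q} — ¬q is true.
  22. {¬r, ¬t, ¬q} — ¬q is true.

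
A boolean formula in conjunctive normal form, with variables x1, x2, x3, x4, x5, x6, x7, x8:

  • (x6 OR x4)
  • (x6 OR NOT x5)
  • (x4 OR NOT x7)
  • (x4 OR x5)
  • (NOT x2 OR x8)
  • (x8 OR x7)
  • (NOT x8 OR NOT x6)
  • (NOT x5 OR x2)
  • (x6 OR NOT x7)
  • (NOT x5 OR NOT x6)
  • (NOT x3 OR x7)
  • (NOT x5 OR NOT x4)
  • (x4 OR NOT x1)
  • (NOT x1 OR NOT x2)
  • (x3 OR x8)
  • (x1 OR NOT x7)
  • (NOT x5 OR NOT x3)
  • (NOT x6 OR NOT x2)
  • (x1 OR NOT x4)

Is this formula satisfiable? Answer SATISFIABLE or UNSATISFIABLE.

SATISFIABLE

Set x1 = True and propagate.
  then x4 is forced to True.
  then x5 is forced to False.
  then x2 is forced to False.
For the remaining variables, x3 = False, x6 = False, x7 = False, x8 = True works.
So x1 = True  x2 = False  x3 = False  x4 = True  x5 = False  x6 = False  x7 = False  x8 = True is a satisfying assignment.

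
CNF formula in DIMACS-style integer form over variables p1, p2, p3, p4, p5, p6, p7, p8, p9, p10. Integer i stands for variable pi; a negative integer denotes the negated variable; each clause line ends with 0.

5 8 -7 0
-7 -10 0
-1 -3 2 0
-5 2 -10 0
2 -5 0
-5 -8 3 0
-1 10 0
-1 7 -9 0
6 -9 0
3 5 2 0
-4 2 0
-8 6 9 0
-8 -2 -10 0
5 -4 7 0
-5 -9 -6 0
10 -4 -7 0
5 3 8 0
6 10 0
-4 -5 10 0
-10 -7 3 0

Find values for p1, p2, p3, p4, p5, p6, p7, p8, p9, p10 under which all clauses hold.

Pure literal: p1 appears only negated; assign p1 = False.
Pure literal: p4 appears only negated; assign p4 = False.
Branch on p2: take p2 = True.
Set p3 = True and propagate.
The remaining clauses are satisfied by p5 = False, p6 = True, p7 = False, p8 = False, p9 = True, p10 = False.
Check each clause:
  1. (~p7 | p5 | p8) — ~p7 is true.
  2. (~p7 | ~p10) — ~p7 is true.
  3. (~p1 | p2 | ~p3) — p2 is true.
  4. (~p5 | ~p10 | p2) — p2 is true.
  5. (p2 | ~p5) — p2 is true.
  6. (~p8 | p3 | ~p5) — ~p8 is true.
  7. (~p1 | p10) — ~p1 is true.
  8. (~p1 | p7 | ~p9) — ~p1 is true.
  9. (p6 | ~p9) — p6 is true.
  10. (p3 | p5 | p2) — p2 is true.
  11. (p2 | ~p4) — p2 is true.
  12. (p9 | p6 | ~p8) — ~p8 is true.
  13. (~p10 | ~p8 | ~p2) — ~p8 is true.
  14. (p5 | ~p4 | p7) — ~p4 is true.
  15. (~p5 | ~p6 | ~p9) — ~p5 is true.
  16. (~p7 | ~p4 | p10) — ~p7 is true.
  17. (p8 | p3 | p5) — p3 is true.
  18. (p6 | p10) — p6 is true.
  19. (~p5 | p10 | ~p4) — ~p5 is true.
  20. (~p10 | ~p7 | p3) — ~p7 is true.

p1 = F, p2 = T, p3 = T, p4 = F, p5 = F, p6 = T, p7 = F, p8 = F, p9 = T, p10 = F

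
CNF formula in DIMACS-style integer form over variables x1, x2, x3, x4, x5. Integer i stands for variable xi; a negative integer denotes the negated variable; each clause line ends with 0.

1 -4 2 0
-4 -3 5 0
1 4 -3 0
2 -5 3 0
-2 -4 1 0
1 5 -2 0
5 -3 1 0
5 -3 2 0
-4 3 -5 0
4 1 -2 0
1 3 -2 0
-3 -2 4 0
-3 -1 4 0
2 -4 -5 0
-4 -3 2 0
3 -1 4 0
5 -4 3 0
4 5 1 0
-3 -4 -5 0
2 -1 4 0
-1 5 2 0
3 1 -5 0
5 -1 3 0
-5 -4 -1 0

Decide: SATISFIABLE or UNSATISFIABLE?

x4 = True:
  x5 = True:
    propagation gives x3=True; an empty clause results — contradiction.
  x5 = False:
    propagation gives x3=False; an empty clause results — contradiction.
x4 = False:
  x1 = True:
    propagation gives x3=False; an empty clause results — contradiction.
  x1 = False:
    propagation gives x3=False, x2=False, x5=False; an empty clause results — contradiction.
Every branch closes, so no satisfying assignment exists.

UNSATISFIABLE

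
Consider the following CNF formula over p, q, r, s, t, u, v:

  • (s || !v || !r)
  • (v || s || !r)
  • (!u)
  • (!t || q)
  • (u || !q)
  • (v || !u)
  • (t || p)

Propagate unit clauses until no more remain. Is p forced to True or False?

True

(!u) stands alone — u = False.
(!q || u): since u = False, the clause reduces to (!q). q = False.
In (q || !t), q is now false; !t must hold, so t = False.
From (p || t) and t = False: p = True.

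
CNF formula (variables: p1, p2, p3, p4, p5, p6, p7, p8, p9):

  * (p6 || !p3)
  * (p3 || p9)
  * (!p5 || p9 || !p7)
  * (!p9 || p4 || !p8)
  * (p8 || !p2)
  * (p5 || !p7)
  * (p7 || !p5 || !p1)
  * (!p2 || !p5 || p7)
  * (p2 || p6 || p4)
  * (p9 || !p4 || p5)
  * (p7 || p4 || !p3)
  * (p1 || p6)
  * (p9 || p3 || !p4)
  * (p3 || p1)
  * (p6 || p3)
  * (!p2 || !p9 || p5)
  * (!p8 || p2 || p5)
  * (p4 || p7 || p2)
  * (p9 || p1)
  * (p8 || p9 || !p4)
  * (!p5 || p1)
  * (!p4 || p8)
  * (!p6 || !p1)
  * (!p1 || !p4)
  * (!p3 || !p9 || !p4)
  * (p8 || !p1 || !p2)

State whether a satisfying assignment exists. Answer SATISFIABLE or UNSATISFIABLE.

p4 = True:
  propagation gives p8=True, p1=False, p6=True, p3=True; an empty clause results — contradiction.
p4 = False:
  p1 = True:
    propagation gives p6=False, p3=False; an empty clause results — contradiction.
  p1 = False:
    propagation gives p6=True, p3=True, p7=True, p5=True; an empty clause results — contradiction.
Every branch closes, so no satisfying assignment exists.

UNSATISFIABLE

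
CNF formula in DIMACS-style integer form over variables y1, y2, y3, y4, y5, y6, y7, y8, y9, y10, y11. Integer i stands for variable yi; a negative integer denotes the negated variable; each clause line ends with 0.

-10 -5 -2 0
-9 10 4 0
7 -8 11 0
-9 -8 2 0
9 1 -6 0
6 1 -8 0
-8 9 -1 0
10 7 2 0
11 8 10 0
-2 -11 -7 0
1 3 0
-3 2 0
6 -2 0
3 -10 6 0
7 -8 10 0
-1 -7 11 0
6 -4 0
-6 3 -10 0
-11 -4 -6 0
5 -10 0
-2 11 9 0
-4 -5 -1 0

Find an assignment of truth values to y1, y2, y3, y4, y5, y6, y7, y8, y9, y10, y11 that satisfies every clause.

y1=T, y2=T, y3=F, y4=F, y5=F, y6=T, y7=F, y8=F, y9=F, y10=F, y11=T

Try y1 = True.
Try y2 = True.
  then y6 is forced to True.
The remaining clauses are satisfied by y3 = False, y4 = False, y5 = False, y7 = False, y8 = False, y9 = False, y10 = False, y11 = True.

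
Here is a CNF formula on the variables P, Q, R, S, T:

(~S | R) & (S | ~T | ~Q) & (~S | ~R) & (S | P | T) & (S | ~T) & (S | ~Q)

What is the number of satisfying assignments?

2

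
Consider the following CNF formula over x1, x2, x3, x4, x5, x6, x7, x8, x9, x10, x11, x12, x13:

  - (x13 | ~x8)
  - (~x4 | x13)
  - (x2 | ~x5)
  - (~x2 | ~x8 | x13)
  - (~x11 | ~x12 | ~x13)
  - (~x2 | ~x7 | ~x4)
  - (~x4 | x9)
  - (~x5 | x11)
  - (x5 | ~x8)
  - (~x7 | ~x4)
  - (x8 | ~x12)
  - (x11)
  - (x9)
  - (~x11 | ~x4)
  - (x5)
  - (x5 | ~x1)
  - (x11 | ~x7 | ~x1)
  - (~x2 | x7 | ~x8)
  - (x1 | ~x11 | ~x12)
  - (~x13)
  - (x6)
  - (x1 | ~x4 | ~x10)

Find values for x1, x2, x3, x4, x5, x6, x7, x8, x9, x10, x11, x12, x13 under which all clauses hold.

x1 = False  x2 = True  x3 = True  x4 = False  x5 = True  x6 = True  x7 = True  x8 = False  x9 = True  x10 = False  x11 = True  x12 = False  x13 = False

Unit propagation: (x11) forces x11 = True.
(x9) is a unit clause, so x9 = True.
(~x4) is a unit clause, so x4 = False.
(x5) is a unit clause, so x5 = True.
(x2) is a unit clause, so x2 = True.
Unit propagation: (~x13) forces x13 = False.
(~x8) is a unit clause, so x8 = False.
The clause (~x12) is unit: x12 must be False.
(x6) is a unit clause, so x6 = True.
x1, x3, x7, x10 are now unconstrained; take x1 = False, x3 = True, x7 = True, x10 = False.
Every clause has at least one true literal under this assignment.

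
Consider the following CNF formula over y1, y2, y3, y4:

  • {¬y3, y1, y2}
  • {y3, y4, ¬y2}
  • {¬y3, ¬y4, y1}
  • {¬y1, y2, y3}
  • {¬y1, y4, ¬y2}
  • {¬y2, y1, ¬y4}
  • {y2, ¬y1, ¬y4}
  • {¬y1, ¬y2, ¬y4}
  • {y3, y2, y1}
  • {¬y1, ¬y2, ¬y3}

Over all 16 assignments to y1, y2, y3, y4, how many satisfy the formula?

The models are:
  y1=F y2=T y3=T y4=F
  y1=T y2=F y3=T y4=F
That's 2 in total.

2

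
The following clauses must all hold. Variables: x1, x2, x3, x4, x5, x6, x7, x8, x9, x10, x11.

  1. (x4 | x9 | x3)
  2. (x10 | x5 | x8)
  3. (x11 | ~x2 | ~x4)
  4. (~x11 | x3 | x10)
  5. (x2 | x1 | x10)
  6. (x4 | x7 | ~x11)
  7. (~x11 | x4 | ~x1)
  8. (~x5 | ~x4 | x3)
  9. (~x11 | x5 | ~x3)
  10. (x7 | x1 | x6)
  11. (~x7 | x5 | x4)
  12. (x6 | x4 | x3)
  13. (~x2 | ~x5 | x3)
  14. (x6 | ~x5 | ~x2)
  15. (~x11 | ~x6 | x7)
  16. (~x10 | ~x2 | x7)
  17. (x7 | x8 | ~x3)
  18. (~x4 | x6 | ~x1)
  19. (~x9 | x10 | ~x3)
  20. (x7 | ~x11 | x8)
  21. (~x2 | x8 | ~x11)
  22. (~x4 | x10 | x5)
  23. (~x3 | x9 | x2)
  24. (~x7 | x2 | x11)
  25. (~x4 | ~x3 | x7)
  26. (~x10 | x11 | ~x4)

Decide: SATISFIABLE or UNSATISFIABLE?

Branch on x1: take x1 = False.
Set x2 = False and propagate.
  then x10 is forced to True.
The remaining clauses are satisfied by x3 = False, x4 = True, x5 = False, x6 = True, x7 = True, x8 = False, x9 = False, x11 = True.
So x1=F, x2=F, x3=F, x4=T, x5=F, x6=T, x7=T, x8=F, x9=F, x10=T, x11=T is a satisfying assignment.

SATISFIABLE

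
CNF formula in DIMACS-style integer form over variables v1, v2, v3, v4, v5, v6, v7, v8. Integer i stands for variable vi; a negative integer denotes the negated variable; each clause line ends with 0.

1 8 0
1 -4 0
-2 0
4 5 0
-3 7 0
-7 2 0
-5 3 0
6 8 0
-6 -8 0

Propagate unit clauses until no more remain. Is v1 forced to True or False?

Unit clause (~v2) sets v2 = False.
From (~v7 | v2) and v2 = False: v7 = False.
From (v7 | ~v3) and v7 = False: v3 = False.
(~v5 | v3) with v3 = False leaves only ~v5, so v5 = False.
From (v5 | v4) and v5 = False: v4 = True.
(v1 | ~v4) with v4 = True leaves only v1, so v1 = True.

True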